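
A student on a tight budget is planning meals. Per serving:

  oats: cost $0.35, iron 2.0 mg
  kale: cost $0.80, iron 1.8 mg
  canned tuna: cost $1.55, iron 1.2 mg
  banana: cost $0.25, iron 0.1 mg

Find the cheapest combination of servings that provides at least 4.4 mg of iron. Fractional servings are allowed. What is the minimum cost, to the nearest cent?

$0.77

Cost per mg of iron: oats $0.1750, kale $0.4444, canned tuna $1.2917, banana $2.5000.
With no serving limits, use only oats: 4.4 mg / 2.0 mg = 2.2 servings × $0.35 = $0.77.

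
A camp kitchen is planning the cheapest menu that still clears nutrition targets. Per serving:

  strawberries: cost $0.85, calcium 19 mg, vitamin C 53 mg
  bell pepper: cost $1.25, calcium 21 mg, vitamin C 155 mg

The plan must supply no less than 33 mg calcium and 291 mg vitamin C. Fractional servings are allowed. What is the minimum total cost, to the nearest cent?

$2.35

At the optimum either one food covers both requirements or two foods hit both targets exactly; no other combination can be cheaper.
strawberries only: max(33/19, 291/53) = 5.491 servings → $4.67.
bell pepper only: max(33/21, 291/155) = 1.877 servings → $2.35.
strawberries + bell pepper with both targets exact would need a negative amount; discard.
So the least-cost plan costs $2.35.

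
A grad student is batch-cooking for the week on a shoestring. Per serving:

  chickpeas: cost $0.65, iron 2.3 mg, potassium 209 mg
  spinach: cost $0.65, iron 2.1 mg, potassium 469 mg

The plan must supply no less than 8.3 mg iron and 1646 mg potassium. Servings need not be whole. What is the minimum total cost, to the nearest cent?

Minimising a linear cost over {iron ≥ 8.3, potassium ≥ 1646, servings ≥ 0} — the optimum is at a vertex, using one or two foods.
chickpeas only: max(8.3/2.3, 1646/209) = 7.876 servings → $5.12.
spinach only: max(8.3/2.1, 1646/469) = 3.952 servings → $2.57.
chickpeas + spinach with both tight: 0.6816 servings and 3.206 servings → $2.53.
Cheapest feasible corner: $2.53.

$2.53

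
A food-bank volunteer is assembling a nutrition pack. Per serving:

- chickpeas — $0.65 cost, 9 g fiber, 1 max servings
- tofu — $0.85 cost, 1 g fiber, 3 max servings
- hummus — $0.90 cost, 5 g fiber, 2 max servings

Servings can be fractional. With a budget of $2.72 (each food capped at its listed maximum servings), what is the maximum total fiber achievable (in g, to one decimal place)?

Fiber per dollar: chickpeas 13.85, hummus 5.556, tofu 1.176.
Take 1 serving of chickpeas: spends $0.65, +9.0 g fiber (running total 9.0 g).
Take 2 servings of hummus: spends $1.80, +10.0 g fiber (running total 19.0 g).
Take 0.3176 servings of tofu: spends $0.27, +0.3 g fiber (running total 19.3 g).
Greedy by best ratio exhausts the cost allowance optimally: 19.3 g.

19.3 g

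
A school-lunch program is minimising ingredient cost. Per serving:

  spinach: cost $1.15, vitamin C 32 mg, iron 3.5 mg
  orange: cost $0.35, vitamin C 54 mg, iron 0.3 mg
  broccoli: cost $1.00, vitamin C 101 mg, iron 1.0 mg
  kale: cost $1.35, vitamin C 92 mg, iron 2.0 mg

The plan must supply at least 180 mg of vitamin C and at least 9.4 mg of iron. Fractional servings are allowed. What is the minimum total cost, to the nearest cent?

A basic optimal solution has at most two foods positive. Try each food alone and each pair with both targets met exactly.
spinach only: max(180/32, 9.4/3.5) = 5.625 servings → $6.47.
orange only: max(180/54, 9.4/0.3) = 31.33 servings → $10.97.
broccoli only: max(180/101, 9.4/1.0) = 9.4 servings → $9.40.
kale only: max(180/92, 9.4/2.0) = 4.7 servings → $6.34.
spinach + orange with both tight: 2.528 servings and 1.835 servings → $3.55.
spinach + broccoli with both tight: 2.393 servings and 1.024 servings → $3.78.
spinach + kale with both tight: 1.957 servings and 1.276 servings → $3.97.
orange + broccoli: the both-tight solution has a negative serving — not a feasible corner.
orange + kale: intersection lies outside the first quadrant.
broccoli + kale with both targets exact would need a negative amount; discard.
The minimum over all feasible corners is $3.55.

$3.55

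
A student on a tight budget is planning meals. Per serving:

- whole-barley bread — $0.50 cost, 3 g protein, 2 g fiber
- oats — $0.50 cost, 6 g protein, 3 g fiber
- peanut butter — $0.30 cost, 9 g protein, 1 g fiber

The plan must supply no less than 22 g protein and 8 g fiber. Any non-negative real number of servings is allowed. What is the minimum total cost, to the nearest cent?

$1.45

Two binding constraints pin down two serving amounts, so the optimal mix uses at most two foods. The candidates are each food alone (scaled to the tighter of protein/fiber) and each pair with both constraints tight.
whole-barley bread only: max(22/3, 8/2) = 7.333 servings → $3.67.
oats only: max(22/6, 8/3) = 3.667 servings → $1.83.
peanut butter only: max(22/9, 8/1) = 8 servings → $2.40.
whole-barley bread + oats with both targets exact would need a negative amount; discard.
whole-barley bread + peanut butter with both tight: 3.333 servings and 1.333 servings → $2.07.
oats + peanut butter with both tight: 2.381 servings and 0.8571 servings → $1.45.
The minimum over all feasible corners is $1.45.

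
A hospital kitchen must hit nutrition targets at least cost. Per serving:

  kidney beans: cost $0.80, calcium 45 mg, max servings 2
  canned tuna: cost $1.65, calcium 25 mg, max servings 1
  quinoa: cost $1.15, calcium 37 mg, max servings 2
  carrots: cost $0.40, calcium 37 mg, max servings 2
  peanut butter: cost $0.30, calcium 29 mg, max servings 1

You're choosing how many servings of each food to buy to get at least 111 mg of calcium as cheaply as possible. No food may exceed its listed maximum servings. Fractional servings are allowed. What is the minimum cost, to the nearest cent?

$1.24

Cost per mg of calcium: peanut butter $0.0103, carrots $0.0108, kidney beans $0.0178, quinoa $0.0311, canned tuna $0.0660.
Take 1 serving of peanut butter: +29.0 mg calcium for $0.30 (total $0.30, still need 82.0 mg).
Take 2 servings of carrots: +74.0 mg calcium for $0.80 (total $1.10, still need 8.0 mg).
Take 0.1778 servings of kidney beans: +8.0 mg calcium for $0.14 (total $1.24, still need 0.0 mg).
Filling from the cheapest source first is optimal under one linear minimum: $1.24.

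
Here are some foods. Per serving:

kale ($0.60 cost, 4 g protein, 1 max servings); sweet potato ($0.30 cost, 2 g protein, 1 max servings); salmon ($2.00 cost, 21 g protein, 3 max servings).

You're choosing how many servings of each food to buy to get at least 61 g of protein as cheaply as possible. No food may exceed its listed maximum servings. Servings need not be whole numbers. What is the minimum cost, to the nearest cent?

Cost per g of protein: salmon $0.0952, kale $0.1500, sweet potato $0.1500.
Take 2.905 servings of salmon: +61.0 g protein for $5.81 (total $5.81, still need 0.0 g).
Greedy by cheapest-per-g is optimal for a single linear constraint, so the minimum cost is $5.81.

$5.81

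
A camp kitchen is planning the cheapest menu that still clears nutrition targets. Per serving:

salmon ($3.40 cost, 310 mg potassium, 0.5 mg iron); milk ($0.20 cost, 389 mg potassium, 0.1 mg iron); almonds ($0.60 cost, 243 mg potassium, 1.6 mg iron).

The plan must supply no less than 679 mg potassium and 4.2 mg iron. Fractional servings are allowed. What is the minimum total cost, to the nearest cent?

Two binding constraints pin down two serving amounts, so the optimal mix uses at most two foods. The candidates are each food alone (scaled to the tighter of potassium/iron) and each pair with both constraints tight.
salmon only: max(679/310, 4.2/0.5) = 8.4 servings → $28.56.
milk only: max(679/389, 4.2/0.1) = 42 servings → $8.40.
almonds only: max(679/243, 4.2/1.6) = 2.794 servings → $1.68.
salmon + milk: intersection lies outside the first quadrant.
salmon + almonds with both tight: 0.1757 servings and 2.57 servings → $2.14.
milk + almonds with both tight: 0.11 servings and 2.618 servings → $1.59.
Cheapest feasible corner: $1.59.

$1.59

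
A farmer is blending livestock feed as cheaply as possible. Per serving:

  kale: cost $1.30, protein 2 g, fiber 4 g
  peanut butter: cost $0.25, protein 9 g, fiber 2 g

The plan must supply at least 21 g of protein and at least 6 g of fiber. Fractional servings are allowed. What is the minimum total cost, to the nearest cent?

With two linear requirements the optimum uses one or two foods; enumerate the corners.
kale only: max(21/2, 6/4) = 10.5 servings → $13.65.
peanut butter only: max(21/9, 6/2) = 3 servings → $0.75.
kale + peanut butter with both tight: 0.375 servings and 2.25 servings → $1.05.
Cheapest feasible corner: $0.75.

$0.75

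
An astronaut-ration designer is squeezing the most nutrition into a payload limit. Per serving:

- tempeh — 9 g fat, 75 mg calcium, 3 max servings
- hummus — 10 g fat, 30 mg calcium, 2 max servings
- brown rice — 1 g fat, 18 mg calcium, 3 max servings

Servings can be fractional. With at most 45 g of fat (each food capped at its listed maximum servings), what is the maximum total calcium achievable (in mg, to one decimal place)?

Calcium per g fat: brown rice 18, tempeh 8.333, hummus 3.
Take 3 servings of brown rice: uses 3 g fat, +54.0 mg calcium (running total 54.0 mg).
Take 3 servings of tempeh: uses 27 g fat, +225.0 mg calcium (running total 279.0 mg).
Take 1.5 servings of hummus: uses 15 g fat, +45.0 mg calcium (running total 324.0 mg).
Filling greedily by calcium-per-g fat is optimal for one linear limit, giving 324.0 mg.

324.0 mg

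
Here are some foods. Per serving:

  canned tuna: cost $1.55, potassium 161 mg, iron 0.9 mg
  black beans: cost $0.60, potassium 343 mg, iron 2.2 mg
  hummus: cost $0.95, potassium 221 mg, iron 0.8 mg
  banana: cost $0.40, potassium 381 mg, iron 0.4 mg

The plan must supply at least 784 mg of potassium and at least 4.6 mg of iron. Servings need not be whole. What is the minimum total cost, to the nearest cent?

An LP optimum is at a vertex; with two nutrient constraints at most two foods are used. Check each candidate.
canned tuna only: max(784/161, 4.6/0.9) = 5.111 servings → $7.92.
black beans only: max(784/343, 4.6/2.2) = 2.286 servings → $1.37.
hummus only: max(784/221, 4.6/0.8) = 5.75 servings → $5.46.
banana only: max(784/381, 4.6/0.4) = 11.5 servings → $4.60.
canned tuna + black beans with both tight: 3.231 servings and 0.7692 servings → $5.47.
canned tuna + hummus: the both-tight solution has a negative serving — not a feasible corner.
canned tuna + banana with both targets exact would need a negative amount; discard.
black beans + hummus with both tight: 1.839 servings and 0.6941 servings → $1.76.
black beans + banana with both tight: 2.053 servings and 0.2097 servings → $1.32.
hummus + banana: the both-tight solution has a negative serving — not a feasible corner.
So the least-cost plan costs $1.32.

$1.32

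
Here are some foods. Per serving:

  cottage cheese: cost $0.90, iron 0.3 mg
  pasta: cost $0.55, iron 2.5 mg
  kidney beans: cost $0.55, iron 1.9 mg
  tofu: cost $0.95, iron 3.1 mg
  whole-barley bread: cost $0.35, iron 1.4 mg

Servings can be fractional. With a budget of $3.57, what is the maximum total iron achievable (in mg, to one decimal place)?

Iron per dollar: pasta 4.545, whole-barley bread 4, kidney beans 3.455, tofu 3.263, cottage cheese 0.3333.
With no serving limits, spend the whole cost allowance on pasta: $3.57 / $0.55 × 2.5 mg = 16.2 mg.

16.2 mg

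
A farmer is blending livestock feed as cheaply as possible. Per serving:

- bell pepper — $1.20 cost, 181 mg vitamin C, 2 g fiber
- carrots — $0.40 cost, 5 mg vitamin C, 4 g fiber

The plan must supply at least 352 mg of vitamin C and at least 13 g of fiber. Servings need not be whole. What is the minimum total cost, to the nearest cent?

Minimising a linear cost over {vitamin C ≥ 352, fiber ≥ 13, servings ≥ 0} — the optimum is at a vertex, using one or two foods.
bell pepper only: max(352/181, 13/2) = 6.5 servings → $7.80.
carrots only: max(352/5, 13/4) = 70.4 servings → $28.16.
bell pepper + carrots with both tight: 1.881 servings and 2.31 servings → $3.18.
Cheapest feasible corner: $3.18.

$3.18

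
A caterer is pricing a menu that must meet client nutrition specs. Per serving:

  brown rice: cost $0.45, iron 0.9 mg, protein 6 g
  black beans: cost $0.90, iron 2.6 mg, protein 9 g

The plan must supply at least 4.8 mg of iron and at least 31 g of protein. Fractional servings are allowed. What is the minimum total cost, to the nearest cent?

$2.35

Compare the cost at each extreme point of the feasible region.
brown rice only: max(4.8/0.9, 31/6) = 5.333 servings → $2.40.
black beans only: max(4.8/2.6, 31/9) = 3.444 servings → $3.10.
brown rice + black beans with both tight: 4.987 servings and 0.12 servings → $2.35.
Cheapest feasible corner: $2.35.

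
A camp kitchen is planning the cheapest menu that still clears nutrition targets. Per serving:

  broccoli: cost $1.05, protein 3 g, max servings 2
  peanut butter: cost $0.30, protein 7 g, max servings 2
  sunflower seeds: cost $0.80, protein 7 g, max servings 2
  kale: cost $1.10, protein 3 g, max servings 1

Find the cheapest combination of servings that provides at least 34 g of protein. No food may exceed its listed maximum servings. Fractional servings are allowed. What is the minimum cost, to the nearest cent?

$4.30

Cost per g of protein: peanut butter $0.0429, sunflower seeds $0.1143, broccoli $0.3500, kale $0.3667.
Take 2 servings of peanut butter: +14.0 g protein for $0.60 (total $0.60, still need 20.0 g).
Take 2 servings of sunflower seeds: +14.0 g protein for $1.60 (total $2.20, still need 6.0 g).
Take 2 servings of broccoli: +6.0 g protein for $2.10 (total $4.30, still need 0.0 g).
Greedy by cheapest-per-g is optimal for a single linear constraint, so the minimum cost is $4.30.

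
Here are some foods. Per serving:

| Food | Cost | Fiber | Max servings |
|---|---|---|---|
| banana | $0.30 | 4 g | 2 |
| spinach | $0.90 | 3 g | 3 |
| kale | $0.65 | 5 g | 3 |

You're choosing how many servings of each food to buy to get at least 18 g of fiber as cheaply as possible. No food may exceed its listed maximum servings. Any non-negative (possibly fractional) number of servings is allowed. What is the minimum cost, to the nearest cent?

$1.90

Cost per g of fiber: banana $0.0750, kale $0.1300, spinach $0.3000.
Take 2 servings of banana: +8.0 g fiber for $0.60 (total $0.60, still need 10.0 g).
Take 2 servings of kale: +10.0 g fiber for $1.30 (total $1.90, still need 0.0 g).
Greedy by cheapest-per-g is optimal for a single linear constraint, so the minimum cost is $1.90.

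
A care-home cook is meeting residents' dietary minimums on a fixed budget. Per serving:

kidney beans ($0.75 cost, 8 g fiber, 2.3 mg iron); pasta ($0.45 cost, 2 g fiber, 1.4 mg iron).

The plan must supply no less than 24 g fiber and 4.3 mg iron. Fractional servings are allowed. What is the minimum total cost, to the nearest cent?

$2.25

kidney beans only: max(24/8, 4.3/2.3) = 3 servings → $2.25.
pasta only: max(24/2, 4.3/1.4) = 12 servings → $5.40.
kidney beans + pasta with both targets exact would need a negative amount; discard.
Cheapest feasible corner: $2.25.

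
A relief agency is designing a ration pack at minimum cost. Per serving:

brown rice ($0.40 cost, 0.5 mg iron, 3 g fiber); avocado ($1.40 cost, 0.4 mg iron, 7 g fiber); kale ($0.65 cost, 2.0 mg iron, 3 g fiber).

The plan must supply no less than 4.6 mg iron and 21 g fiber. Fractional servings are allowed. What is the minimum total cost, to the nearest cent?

For a min-cost LP with two ≥-constraints, a basic feasible solution has at most two positive variables.
brown rice only: max(4.6/0.5, 21/3) = 9.2 servings → $3.68.
avocado only: max(4.6/0.4, 21/7) = 11.5 servings → $16.10.
kale only: max(4.6/2.0, 21/3) = 7 servings → $4.55.
brown rice + avocado: intersection lies outside the first quadrant.
brown rice + kale with both tight: 6.267 servings and 0.7333 servings → $2.98.
avocado + kale with both tight: 2.203 servings and 1.859 servings → $4.29.
So the least-cost plan costs $2.98.

$2.98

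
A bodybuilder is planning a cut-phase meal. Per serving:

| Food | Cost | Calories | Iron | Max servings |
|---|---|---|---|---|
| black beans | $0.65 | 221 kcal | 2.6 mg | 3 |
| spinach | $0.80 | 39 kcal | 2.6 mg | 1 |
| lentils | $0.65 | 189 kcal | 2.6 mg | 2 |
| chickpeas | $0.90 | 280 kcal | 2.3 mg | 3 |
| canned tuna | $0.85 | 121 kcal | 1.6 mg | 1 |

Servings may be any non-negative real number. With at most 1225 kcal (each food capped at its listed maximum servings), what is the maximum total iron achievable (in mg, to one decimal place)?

17.4 mg

Iron per kcal: spinach 0.06667, lentils 0.01376, canned tuna 0.01322, black beans 0.01176, chickpeas 0.008214.
Take 1 serving of spinach: uses 39 kcal, +2.6 mg iron (running total 2.6 mg).
Take 2 servings of lentils: uses 378 kcal, +5.2 mg iron (running total 7.8 mg).
Take 1 serving of canned tuna: uses 121 kcal, +1.6 mg iron (running total 9.4 mg).
Take 3 servings of black beans: uses 663 kcal, +7.8 mg iron (running total 17.2 mg).
Take 0.08571 servings of chickpeas: uses 24 kcal, +0.2 mg iron (running total 17.4 mg).
Greedy by best ratio exhausts the calories allowance optimally: 17.4 mg.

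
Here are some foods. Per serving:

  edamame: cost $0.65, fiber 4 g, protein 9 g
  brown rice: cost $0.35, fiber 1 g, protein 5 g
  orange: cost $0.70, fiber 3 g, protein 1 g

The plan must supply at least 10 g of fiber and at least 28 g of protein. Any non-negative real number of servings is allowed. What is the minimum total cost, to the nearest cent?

$2.00

The cheapest plan sits at a corner of the feasible region — with two constraints it uses at most two foods.
edamame only: max(10/4, 28/9) = 3.111 servings → $2.02.
brown rice only: max(10/1, 28/5) = 10 servings → $3.50.
orange only: max(10/3, 28/1) = 28 servings → $19.60.
edamame + brown rice with both tight: 2 servings and 2 servings → $2.00.
edamame + orange with both targets exact would need a negative amount; discard.
brown rice + orange with both tight: 5.286 servings and 1.571 servings → $2.95.
The minimum over all feasible corners is $2.00.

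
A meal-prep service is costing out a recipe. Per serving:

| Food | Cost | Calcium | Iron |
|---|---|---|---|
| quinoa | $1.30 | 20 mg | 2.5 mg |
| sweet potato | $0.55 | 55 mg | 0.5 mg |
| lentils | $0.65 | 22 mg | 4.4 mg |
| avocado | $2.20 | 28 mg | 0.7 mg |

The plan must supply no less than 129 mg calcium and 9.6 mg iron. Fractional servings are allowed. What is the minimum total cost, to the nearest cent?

This is a tiny linear program; its minimum lies at a vertex of the feasible set. List the vertices and price them.
quinoa only: max(129/20, 9.6/2.5) = 6.45 servings → $8.38.
sweet potato only: max(129/55, 9.6/0.5) = 19.2 servings → $10.56.
lentils only: max(129/22, 9.6/4.4) = 5.864 servings → $3.81.
avocado only: max(129/28, 9.6/0.7) = 13.71 servings → $30.17.
quinoa + sweet potato with both tight: 3.635 servings and 1.024 servings → $5.29.
quinoa + lentils: the both-tight solution has a negative serving — not a feasible corner.
quinoa + avocado with both tight: 3.188 servings and 2.33 servings → $9.27.
sweet potato + lentils with both tight: 1.543 servings and 2.006 servings → $2.15.
sweet potato + avocado: the both-tight solution has a negative serving — not a feasible corner.
lentils + avocado with both tight: 1.656 servings and 3.306 servings → $8.35.
Cheapest feasible corner: $2.15.

$2.15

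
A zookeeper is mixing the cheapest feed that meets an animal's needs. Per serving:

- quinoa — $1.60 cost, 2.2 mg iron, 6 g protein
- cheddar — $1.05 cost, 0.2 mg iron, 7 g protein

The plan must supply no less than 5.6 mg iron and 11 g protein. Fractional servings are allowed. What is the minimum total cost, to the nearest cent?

$4.07

Two binding constraints pin down two serving amounts, so the optimal mix uses at most two foods. The candidates are each food alone (scaled to the tighter of iron/protein) and each pair with both constraints tight.
quinoa only: max(5.6/2.2, 11/6) = 2.545 servings → $4.07.
cheddar only: max(5.6/0.2, 11/7) = 28 servings → $29.40.
quinoa + cheddar with both targets exact would need a negative amount; discard.
So the least-cost plan costs $4.07.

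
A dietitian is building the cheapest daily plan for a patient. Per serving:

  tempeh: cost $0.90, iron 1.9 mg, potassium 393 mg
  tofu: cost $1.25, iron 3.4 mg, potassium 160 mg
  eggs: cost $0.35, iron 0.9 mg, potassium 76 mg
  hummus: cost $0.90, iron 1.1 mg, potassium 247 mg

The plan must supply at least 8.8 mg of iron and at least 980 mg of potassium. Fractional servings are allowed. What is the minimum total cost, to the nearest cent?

$3.59

The cheapest plan sits at a corner of the feasible region — with two constraints it uses at most two foods.
tempeh only: max(8.8/1.9, 980/393) = 4.632 servings → $4.17.
tofu only: max(8.8/3.4, 980/160) = 6.125 servings → $7.66.
eggs only: max(8.8/0.9, 980/76) = 12.89 servings → $4.51.
hummus only: max(8.8/1.1, 980/247) = 8 servings → $7.20.
tempeh + tofu with both tight: 1.864 servings and 1.547 servings → $3.61.
tempeh + eggs with both tight: 1.019 servings and 7.627 servings → $3.59.
tempeh + hummus with both targets exact would need a negative amount; discard.
tofu + eggs: intersection lies outside the first quadrant.
tofu + hummus with both tight: 1.65 servings and 2.898 servings → $4.67.
eggs + hummus with both tight: 7.899 servings and 1.537 servings → $4.15.
So the least-cost plan costs $3.59.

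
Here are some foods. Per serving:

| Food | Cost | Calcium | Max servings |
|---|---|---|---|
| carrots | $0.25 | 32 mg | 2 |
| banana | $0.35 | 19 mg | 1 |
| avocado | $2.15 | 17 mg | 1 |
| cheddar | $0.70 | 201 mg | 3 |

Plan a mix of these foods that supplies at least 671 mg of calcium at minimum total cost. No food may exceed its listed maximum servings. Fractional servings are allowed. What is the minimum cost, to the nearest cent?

Cost per mg of calcium: cheddar $0.0035, carrots $0.0078, banana $0.0184, avocado $0.1265.
Take 3 servings of cheddar: +603.0 mg calcium for $2.10 (total $2.10, still need 68.0 mg).
Take 2 servings of carrots: +64.0 mg calcium for $0.50 (total $2.60, still need 4.0 mg).
Take 0.2105 servings of banana: +4.0 mg calcium for $0.07 (total $2.67, still need 0.0 mg).
Filling from the cheapest source first is optimal under one linear minimum: $2.67.

$2.67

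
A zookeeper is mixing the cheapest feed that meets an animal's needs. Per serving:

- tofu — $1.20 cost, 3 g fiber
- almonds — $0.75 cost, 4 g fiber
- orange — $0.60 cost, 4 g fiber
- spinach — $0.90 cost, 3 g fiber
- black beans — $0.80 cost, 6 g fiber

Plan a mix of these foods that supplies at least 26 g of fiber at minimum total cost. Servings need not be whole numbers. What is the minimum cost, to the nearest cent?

$3.47

Cost per g of fiber: black beans $0.1333, orange $0.1500, almonds $0.1875, spinach $0.3000, tofu $0.4000.
With no serving limits, use only black beans: 26 g / 6 g = 4.333 servings × $0.80 = $3.47.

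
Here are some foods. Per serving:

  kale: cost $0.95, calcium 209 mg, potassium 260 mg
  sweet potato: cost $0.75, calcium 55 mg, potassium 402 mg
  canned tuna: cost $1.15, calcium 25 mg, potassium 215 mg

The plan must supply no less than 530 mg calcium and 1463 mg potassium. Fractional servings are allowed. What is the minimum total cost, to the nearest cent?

Minimising a linear cost over {calcium ≥ 530, potassium ≥ 1463, servings ≥ 0} — the optimum is at a vertex, using one or two foods.
kale only: max(530/209, 1463/260) = 5.627 servings → $5.35.
sweet potato only: max(530/55, 1463/402) = 9.636 servings → $7.23.
canned tuna only: max(530/25, 1463/215) = 21.2 servings → $24.38.
kale + sweet potato with both tight: 1.902 servings and 2.409 servings → $3.61.
kale + canned tuna with both tight: 2.013 servings and 4.37 servings → $6.94.
sweet potato + canned tuna: the both-tight solution has a negative serving — not a feasible corner.
So the least-cost plan costs $3.61.

$3.61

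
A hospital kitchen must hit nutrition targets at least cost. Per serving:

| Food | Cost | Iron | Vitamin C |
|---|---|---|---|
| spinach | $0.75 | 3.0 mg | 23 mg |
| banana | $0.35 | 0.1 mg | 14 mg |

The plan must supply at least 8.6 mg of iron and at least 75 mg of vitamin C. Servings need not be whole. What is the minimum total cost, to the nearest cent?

$2.37

This is a tiny linear program; its minimum lies at a vertex of the feasible set. List the vertices and price them.
spinach only: max(8.6/3.0, 75/23) = 3.261 servings → $2.45.
banana only: max(8.6/0.1, 75/14) = 86 servings → $30.10.
spinach + banana with both tight: 2.844 servings and 0.6851 servings → $2.37.
So the least-cost plan costs $2.37.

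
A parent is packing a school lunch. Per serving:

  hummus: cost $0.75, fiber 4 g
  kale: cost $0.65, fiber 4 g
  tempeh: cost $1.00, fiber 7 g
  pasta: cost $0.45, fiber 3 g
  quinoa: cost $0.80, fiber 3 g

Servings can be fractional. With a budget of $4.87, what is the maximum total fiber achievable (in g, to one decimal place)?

34.1 g

Fiber per dollar: tempeh 7, pasta 6.667, kale 6.154, hummus 5.333, quinoa 3.75.
With no serving limits, spend the whole cost allowance on tempeh: $4.87 / $1.00 × 7 g = 34.1 g.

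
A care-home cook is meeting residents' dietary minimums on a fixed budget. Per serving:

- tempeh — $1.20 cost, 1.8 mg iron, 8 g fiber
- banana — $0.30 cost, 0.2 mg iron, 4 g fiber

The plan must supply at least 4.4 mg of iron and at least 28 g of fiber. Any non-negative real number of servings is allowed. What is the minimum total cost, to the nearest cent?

$3.39

The cheapest plan sits at a corner of the feasible region — with two constraints it uses at most two foods.
tempeh only: max(4.4/1.8, 28/8) = 3.5 servings → $4.20.
banana only: max(4.4/0.2, 28/4) = 22 servings → $6.60.
tempeh + banana with both tight: 2.143 servings and 2.714 servings → $3.39.
Cheapest feasible corner: $3.39.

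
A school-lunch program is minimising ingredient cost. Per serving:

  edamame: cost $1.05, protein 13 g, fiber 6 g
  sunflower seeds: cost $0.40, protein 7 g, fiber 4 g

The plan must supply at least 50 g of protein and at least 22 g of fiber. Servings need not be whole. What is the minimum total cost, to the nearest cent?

$2.86

A basic optimal solution has at most two foods positive. Try each food alone and each pair with both targets met exactly.
edamame only: max(50/13, 22/6) = 3.846 servings → $4.04.
sunflower seeds only: max(50/7, 22/4) = 7.143 servings → $2.86.
edamame + sunflower seeds with both targets exact would need a negative amount; discard.
The minimum over all feasible corners is $2.86.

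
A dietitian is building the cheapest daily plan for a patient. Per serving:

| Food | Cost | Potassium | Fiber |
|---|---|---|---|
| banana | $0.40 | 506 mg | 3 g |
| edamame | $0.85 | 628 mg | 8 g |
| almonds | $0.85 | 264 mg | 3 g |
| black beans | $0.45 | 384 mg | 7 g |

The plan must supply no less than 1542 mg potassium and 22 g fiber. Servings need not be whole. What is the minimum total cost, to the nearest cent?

An LP optimum is at a vertex; with two nutrient constraints at most two foods are used. Check each candidate.
banana only: max(1542/506, 22/3) = 7.333 servings → $2.93.
edamame only: max(1542/628, 22/8) = 2.75 servings → $2.34.
almonds only: max(1542/264, 22/3) = 7.333 servings → $6.23.
black beans only: max(1542/384, 22/7) = 4.016 servings → $1.81.
banana + edamame: the both-tight solution has a negative serving — not a feasible corner.
banana + almonds: the both-tight solution has a negative serving — not a feasible corner.
banana + black beans with both tight: 0.9816 servings and 2.722 servings → $1.62.
edamame + almonds: intersection lies outside the first quadrant.
edamame + black beans with both tight: 1.772 servings and 1.118 servings → $2.01.
almonds + black beans with both tight: 3.371 servings and 1.698 servings → $3.63.
So the least-cost plan costs $1.62.

$1.62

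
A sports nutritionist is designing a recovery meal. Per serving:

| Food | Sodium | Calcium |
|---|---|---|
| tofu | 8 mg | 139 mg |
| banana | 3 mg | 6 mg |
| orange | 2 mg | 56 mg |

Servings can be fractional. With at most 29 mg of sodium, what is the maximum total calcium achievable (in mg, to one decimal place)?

Calcium per mg sodium: orange 28, tofu 17.38, banana 2.
With no serving limits, spend the whole sodium allowance on orange: 29 mg / 2 mg × 56 mg = 812.0 mg.

812.0 mg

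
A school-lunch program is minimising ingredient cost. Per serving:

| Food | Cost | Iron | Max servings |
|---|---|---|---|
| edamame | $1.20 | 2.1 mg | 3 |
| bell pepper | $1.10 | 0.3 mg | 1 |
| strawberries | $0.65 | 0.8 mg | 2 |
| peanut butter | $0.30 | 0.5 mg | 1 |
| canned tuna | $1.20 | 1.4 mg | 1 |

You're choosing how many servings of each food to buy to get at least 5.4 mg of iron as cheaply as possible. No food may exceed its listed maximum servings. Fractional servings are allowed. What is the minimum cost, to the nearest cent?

$3.09

Cost per mg of iron: edamame $0.5714, peanut butter $0.6000, strawberries $0.8125, canned tuna $0.8571, bell pepper $3.6667.
Take 2.571 servings of edamame: +5.4 mg iron for $3.09 (total $3.09, still need 0.0 mg).
Filling from the cheapest source first is optimal under one linear minimum: $3.09.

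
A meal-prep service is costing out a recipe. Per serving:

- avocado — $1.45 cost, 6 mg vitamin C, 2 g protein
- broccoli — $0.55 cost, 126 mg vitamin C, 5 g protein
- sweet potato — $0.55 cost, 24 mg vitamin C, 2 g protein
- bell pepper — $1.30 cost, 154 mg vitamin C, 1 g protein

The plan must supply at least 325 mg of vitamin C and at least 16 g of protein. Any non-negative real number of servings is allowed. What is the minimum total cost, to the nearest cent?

Check every corner: each single food scaled to meet both minima, and each pair solved so both constraints bind.
avocado only: max(325/6, 16/2) = 54.17 servings → $78.54.
broccoli only: max(325/126, 16/5) = 3.2 servings → $1.76.
sweet potato only: max(325/24, 16/2) = 13.54 servings → $7.45.
bell pepper only: max(325/154, 16/1) = 16 servings → $20.80.
avocado + broccoli with both tight: 1.761 servings and 2.495 servings → $3.93.
avocado + sweet potato: the both-tight solution has a negative serving — not a feasible corner.
avocado + bell pepper with both tight: 7.083 servings and 1.834 servings → $12.65.
broccoli + sweet potato with both tight: 2.015 servings and 2.962 servings → $2.74.
broccoli + bell pepper: the both-tight solution has a negative serving — not a feasible corner.
sweet potato + bell pepper with both tight: 7.532 servings and 0.9366 servings → $5.36.
So the least-cost plan costs $1.76.

$1.76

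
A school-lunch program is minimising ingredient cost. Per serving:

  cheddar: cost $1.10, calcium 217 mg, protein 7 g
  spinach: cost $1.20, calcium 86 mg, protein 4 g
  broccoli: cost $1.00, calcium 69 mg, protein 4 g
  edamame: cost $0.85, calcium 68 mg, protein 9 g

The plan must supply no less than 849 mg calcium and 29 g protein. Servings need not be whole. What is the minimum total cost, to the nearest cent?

$4.42

This is a tiny linear program; its minimum lies at a vertex of the feasible set. List the vertices and price them.
cheddar only: max(849/217, 29/7) = 4.143 servings → $4.56.
spinach only: max(849/86, 29/4) = 9.872 servings → $11.85.
broccoli only: max(849/69, 29/4) = 12.3 servings → $12.30.
edamame only: max(849/68, 29/9) = 12.49 servings → $10.61.
cheddar + spinach with both tight: 3.391 servings and 1.316 servings → $5.31.
cheddar + broccoli with both tight: 3.623 servings and 0.9091 servings → $4.89.
cheddar + edamame with both tight: 3.838 servings and 0.237 servings → $4.42.
spinach + broccoli: intersection lies outside the first quadrant.
spinach + edamame with both targets exact would need a negative amount; discard.
broccoli + edamame: the both-tight solution has a negative serving — not a feasible corner.
The minimum over all feasible corners is $4.42.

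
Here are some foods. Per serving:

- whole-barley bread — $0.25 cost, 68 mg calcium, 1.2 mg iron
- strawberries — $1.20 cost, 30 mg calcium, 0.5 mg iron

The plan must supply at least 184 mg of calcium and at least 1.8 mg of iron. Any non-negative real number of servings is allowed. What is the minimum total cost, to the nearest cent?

At the optimum either one food covers both requirements or two foods hit both targets exactly; no other combination can be cheaper.
whole-barley bread only: max(184/68, 1.8/1.2) = 2.706 servings → $0.68.
strawberries only: max(184/30, 1.8/0.5) = 6.133 servings → $7.36.
whole-barley bread + strawberries: the both-tight solution has a negative serving — not a feasible corner.
The minimum over all feasible corners is $0.68.

$0.68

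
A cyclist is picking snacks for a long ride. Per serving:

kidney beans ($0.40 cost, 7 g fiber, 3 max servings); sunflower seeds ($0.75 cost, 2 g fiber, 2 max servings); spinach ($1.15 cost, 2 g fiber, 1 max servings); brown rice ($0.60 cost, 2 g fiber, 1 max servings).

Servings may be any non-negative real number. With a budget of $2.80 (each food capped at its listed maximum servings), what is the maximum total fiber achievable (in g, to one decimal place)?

25.7 g

Fiber per dollar: kidney beans 17.5, brown rice 3.333, sunflower seeds 2.667, spinach 1.739.
Take 3 servings of kidney beans: spends $1.20, +21.0 g fiber (running total 21.0 g).
Take 1 serving of brown rice: spends $0.60, +2.0 g fiber (running total 23.0 g).
Take 1.333 servings of sunflower seeds: spends $1.00, +2.7 g fiber (running total 25.7 g).
Filling greedily by fiber-per-dollar is optimal for one linear limit, giving 25.7 g.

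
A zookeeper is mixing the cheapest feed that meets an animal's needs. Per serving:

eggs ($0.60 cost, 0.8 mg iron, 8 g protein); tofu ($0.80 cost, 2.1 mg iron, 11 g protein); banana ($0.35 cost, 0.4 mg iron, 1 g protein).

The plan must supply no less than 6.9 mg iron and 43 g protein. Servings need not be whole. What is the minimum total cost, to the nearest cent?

$3.13

Minimising a linear cost over {iron ≥ 6.9, protein ≥ 43, servings ≥ 0} — the optimum is at a vertex, using one or two foods.
eggs only: max(6.9/0.8, 43/8) = 8.625 servings → $5.17.
tofu only: max(6.9/2.1, 43/11) = 3.909 servings → $3.13.
banana only: max(6.9/0.4, 43/1) = 43 servings → $15.05.
eggs + tofu with both tight: 1.8 servings and 2.6 servings → $3.16.
eggs + banana with both tight: 4.292 servings and 8.667 servings → $5.61.
tofu + banana with both targets exact would need a negative amount; discard.
Cheapest feasible corner: $3.13.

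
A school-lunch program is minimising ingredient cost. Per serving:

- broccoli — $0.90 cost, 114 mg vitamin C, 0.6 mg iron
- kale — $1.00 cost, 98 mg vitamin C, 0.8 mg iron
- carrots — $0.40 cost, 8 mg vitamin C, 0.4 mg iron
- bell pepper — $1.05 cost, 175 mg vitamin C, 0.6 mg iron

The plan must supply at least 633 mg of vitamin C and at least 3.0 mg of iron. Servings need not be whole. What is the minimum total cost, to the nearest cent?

$4.53

The cheapest plan sits at a corner of the feasible region — with two constraints it uses at most two foods.
broccoli only: max(633/114, 3.0/0.6) = 5.553 servings → $5.00.
kale only: max(633/98, 3.0/0.8) = 6.459 servings → $6.46.
carrots only: max(633/8, 3.0/0.4) = 79.12 servings → $31.65.
bell pepper only: max(633/175, 3.0/0.6) = 5 servings → $5.25.
broccoli + kale: intersection lies outside the first quadrant.
broccoli + carrots with both targets exact would need a negative amount; discard.
broccoli + bell pepper with both tight: 3.967 servings and 1.033 servings → $4.65.
kale + carrots with both targets exact would need a negative amount; discard.
kale + bell pepper with both tight: 1.788 servings and 2.616 servings → $4.53.
carrots + bell pepper with both tight: 2.227 servings and 3.515 servings → $4.58.
Cheapest feasible corner: $4.53.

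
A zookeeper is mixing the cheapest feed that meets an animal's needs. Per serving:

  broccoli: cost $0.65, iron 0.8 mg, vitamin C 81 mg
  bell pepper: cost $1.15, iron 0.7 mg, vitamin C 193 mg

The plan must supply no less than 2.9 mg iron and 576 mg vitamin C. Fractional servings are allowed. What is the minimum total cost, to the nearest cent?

An LP optimum is at a vertex; with two nutrient constraints at most two foods are used. Check each candidate.
broccoli only: max(2.9/0.8, 576/81) = 7.111 servings → $4.62.
bell pepper only: max(2.9/0.7, 576/193) = 4.143 servings → $4.76.
broccoli + bell pepper with both tight: 1.602 servings and 2.312 servings → $3.70.
So the least-cost plan costs $3.70.

$3.70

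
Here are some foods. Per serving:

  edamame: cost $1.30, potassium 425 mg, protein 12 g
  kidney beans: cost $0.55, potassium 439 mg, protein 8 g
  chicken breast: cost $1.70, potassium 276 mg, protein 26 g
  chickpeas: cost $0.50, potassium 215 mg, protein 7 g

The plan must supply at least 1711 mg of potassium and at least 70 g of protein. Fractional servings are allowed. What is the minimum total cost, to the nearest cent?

Check every corner: each single food scaled to meet both minima, and each pair solved so both constraints bind.
edamame only: max(1711/425, 70/12) = 5.833 servings → $7.58.
kidney beans only: max(1711/439, 70/8) = 8.75 servings → $4.81.
chicken breast only: max(1711/276, 70/26) = 6.199 servings → $10.54.
chickpeas only: max(1711/215, 70/7) = 10 servings → $5.00.
edamame + kidney beans: intersection lies outside the first quadrant.
edamame + chicken breast with both tight: 3.252 servings and 1.191 servings → $6.25.
edamame + chickpeas with both targets exact would need a negative amount; discard.
kidney beans + chicken breast with both tight: 2.734 servings and 1.851 servings → $4.65.
kidney beans + chickpeas: the both-tight solution has a negative serving — not a feasible corner.
chicken breast + chickpeas with both tight: 0.8401 servings and 6.88 servings → $4.87.
Cheapest feasible corner: $4.65.

$4.65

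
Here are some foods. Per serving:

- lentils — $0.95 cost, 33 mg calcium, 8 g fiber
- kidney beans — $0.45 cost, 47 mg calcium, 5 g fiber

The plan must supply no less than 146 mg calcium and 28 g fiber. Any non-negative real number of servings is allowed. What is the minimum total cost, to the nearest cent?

$2.52

Two binding constraints pin down two serving amounts, so the optimal mix uses at most two foods. The candidates are each food alone (scaled to the tighter of calcium/fiber) and each pair with both constraints tight.
lentils only: max(146/33, 28/8) = 4.424 servings → $4.20.
kidney beans only: max(146/47, 28/5) = 5.6 servings → $2.52.
lentils + kidney beans with both tight: 2.777 servings and 1.156 servings → $3.16.
So the least-cost plan costs $2.52.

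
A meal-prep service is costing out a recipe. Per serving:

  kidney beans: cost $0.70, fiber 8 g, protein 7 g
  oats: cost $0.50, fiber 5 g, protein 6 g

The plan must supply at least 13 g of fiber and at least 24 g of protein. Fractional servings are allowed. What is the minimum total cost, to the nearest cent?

With two linear requirements the optimum uses one or two foods; enumerate the corners.
kidney beans only: max(13/8, 24/7) = 3.429 servings → $2.40.
oats only: max(13/5, 24/6) = 4 servings → $2.00.
kidney beans + oats with both targets exact would need a negative amount; discard.
Cheapest feasible corner: $2.00.

$2.00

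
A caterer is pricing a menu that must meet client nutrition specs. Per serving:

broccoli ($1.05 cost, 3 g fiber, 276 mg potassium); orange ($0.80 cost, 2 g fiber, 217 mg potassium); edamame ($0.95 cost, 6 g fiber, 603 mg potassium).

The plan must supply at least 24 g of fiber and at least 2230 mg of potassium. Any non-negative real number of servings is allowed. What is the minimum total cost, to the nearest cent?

At the optimum either one food covers both requirements or two foods hit both targets exactly; no other combination can be cheaper.
broccoli only: max(24/3, 2230/276) = 8.08 servings → $8.48.
orange only: max(24/2, 2230/217) = 12 servings → $9.60.
edamame only: max(24/6, 2230/603) = 4 servings → $3.80.
broccoli + orange with both tight: 7.556 servings and 0.6667 servings → $8.47.
broccoli + edamame with both tight: 7.137 servings and 0.4314 servings → $7.90.
orange + edamame: intersection lies outside the first quadrant.
So the least-cost plan costs $3.80.

$3.80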